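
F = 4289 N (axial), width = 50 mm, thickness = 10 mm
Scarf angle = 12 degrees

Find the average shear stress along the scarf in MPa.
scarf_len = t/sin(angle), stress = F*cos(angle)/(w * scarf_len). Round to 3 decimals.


scarf_len = 10/sin(12 deg) = 48.0973
cos(12 deg) = 0.978148
stress = 4289*0.978148/(50*48.0973) = 1.744 MPa

1.744


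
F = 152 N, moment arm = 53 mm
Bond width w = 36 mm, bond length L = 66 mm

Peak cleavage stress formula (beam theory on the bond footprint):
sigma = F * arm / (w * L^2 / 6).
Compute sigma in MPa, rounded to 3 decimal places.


sigma = (152 * 53) / (36 * 4356 / 6)
= 8056 * 6 / 156816
= 48336 / 156816
= 0.308 MPa

0.308


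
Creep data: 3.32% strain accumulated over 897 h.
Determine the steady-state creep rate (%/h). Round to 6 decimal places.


Rate = 3.32 / 897 = 0.003701 %/h

0.003701


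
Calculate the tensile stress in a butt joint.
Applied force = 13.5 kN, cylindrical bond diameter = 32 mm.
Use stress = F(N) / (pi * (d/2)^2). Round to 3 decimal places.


A = pi * 16.0^2 = 804.2477 mm^2
sigma = 13500.0 / 804.2477 = 16.786 MPa

16.786


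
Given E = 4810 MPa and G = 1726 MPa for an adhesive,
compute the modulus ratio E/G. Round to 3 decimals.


E/G ratio = 4810 / 1726 = 2.787

2.787


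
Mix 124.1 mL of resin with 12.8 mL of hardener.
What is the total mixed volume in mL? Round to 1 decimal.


Total = 124.1 + 12.8 = 136.9 mL

136.9


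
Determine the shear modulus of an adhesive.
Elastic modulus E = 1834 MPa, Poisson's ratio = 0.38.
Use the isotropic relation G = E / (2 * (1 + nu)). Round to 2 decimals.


G = 1834 / (2*(1+0.38)) = 1834 / 2.76
= 664.49 MPa

664.49


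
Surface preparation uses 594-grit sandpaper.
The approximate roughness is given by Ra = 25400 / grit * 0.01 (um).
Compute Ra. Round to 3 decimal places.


Ra = 25400 / 594 * 0.01
= 254 / 594
= 0.428 um

0.428


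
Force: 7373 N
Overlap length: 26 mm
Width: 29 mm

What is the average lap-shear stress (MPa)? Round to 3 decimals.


Average shear stress = F / (overlap * width)
= 7373 / (26 * 29)
= 9.779 MPa

9.779


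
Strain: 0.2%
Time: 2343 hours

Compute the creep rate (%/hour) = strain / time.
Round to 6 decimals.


Creep rate = 0.2 / 2343
= 0.000085 %/h

0.000085


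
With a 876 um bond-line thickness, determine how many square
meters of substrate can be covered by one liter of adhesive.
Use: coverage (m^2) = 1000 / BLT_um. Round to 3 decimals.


Coverage = 1000 / 876 = 1.142 m^2

1.142


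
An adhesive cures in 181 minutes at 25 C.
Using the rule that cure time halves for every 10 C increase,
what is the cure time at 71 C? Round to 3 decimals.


Factor = 2^((71 - 25) / 10) = 24.2515
Cure time = 181 / 24.2515
= 7.463 minutes

7.463


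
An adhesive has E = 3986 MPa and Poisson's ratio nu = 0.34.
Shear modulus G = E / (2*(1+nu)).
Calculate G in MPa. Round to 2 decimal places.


G = 3986 / (2*(1+0.34))
= 3986 / 2.68
= 1487.31 MPa

1487.31


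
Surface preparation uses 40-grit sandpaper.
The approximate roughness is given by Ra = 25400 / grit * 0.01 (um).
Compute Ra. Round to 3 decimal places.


Ra = 25400 / 40 * 0.01
= 254 / 40
= 6.350 um

6.350


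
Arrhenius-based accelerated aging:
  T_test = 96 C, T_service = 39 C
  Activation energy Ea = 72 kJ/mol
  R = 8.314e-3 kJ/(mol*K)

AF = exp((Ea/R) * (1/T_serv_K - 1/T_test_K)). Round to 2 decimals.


T_test_K = 369.15, T_serv_K = 312.15
AF = exp((72/8.314e-3) * (1/312.15 - 1/369.15))
= 72.52

72.52


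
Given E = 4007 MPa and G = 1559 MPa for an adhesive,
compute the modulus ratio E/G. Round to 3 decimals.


E/G ratio = 4007 / 1559 = 2.570

2.570


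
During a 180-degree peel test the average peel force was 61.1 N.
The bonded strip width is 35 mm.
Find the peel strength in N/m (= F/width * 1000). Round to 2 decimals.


Peel strength = F/width * 1000
= 61.1 / 35 * 1000
= 1745.71 N/m

1745.71


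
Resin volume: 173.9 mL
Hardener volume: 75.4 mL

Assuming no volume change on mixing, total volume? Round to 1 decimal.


V_total = 173.9 + 75.4 = 249.3 mL

249.3


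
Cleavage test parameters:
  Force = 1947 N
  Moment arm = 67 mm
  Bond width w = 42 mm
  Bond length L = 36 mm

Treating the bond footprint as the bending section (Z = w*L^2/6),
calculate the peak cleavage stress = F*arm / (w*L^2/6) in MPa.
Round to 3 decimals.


M = 1947 * 67 = 130449 N*mm
Z = 42 * 36^2 / 6 = 54432 / 6 mm^3
sigma = M / Z = 6 * 130449 / 54432 = 782694 / 54432
= 14.379 MPa

14.379


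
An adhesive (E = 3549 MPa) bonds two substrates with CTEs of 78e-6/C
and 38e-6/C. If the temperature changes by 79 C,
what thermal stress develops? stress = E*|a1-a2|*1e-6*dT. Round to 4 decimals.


Stress = 3549 * |78 - 38| * 1e-6 * 79
= 11.2148 MPa

11.2148


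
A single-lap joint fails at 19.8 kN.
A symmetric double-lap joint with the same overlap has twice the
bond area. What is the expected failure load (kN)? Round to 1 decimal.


Double-lap load = 2 * 19.8 = 39.6 kN

39.6


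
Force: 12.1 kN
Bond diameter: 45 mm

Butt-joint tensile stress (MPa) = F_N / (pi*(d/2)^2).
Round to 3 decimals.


F_N = 12.1 * 1000 = 12100.0 N
A = pi*(22.5)^2 = 1590.4313 mm^2
stress = 12100.0 / 1590.4313 = 7.608 MPa

7.608


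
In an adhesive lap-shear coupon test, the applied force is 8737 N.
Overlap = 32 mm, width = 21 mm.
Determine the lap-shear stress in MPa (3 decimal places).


stress = F / (overlap * width)
= 8737 / (32 * 21)
= 13.001 MPa

13.001


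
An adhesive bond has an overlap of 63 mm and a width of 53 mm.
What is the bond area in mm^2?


Bond area = overlap * width
= 63 * 53
= 3339 mm^2

3339


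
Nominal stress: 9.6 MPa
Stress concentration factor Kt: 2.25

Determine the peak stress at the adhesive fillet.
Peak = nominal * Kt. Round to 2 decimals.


Peak stress = 9.6 * 2.25
= 21.60 MPa

21.60


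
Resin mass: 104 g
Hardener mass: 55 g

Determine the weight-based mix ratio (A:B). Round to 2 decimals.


Ratio = 104 / 55 = 1.89

1.89


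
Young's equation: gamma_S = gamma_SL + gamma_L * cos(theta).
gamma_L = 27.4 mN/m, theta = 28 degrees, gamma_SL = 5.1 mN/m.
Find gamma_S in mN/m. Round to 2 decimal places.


cos(28 deg) = 0.882948
gamma_S = 5.1 + 27.4 * 0.882948
= 29.29 mN/m

29.29


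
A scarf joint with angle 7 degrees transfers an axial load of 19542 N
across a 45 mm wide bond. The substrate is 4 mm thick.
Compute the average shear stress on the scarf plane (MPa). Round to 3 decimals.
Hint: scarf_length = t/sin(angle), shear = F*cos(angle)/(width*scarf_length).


scarf_length = 4 / sin(7 deg) = 32.8220 mm
cos(7 deg) = 0.992546
shear stress = 19542 * 0.992546 / (45 * 32.8220)
= 13.132 MPa

13.132


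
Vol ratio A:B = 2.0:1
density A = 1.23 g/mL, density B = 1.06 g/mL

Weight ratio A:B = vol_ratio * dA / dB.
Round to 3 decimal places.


Weight ratio = 2.0 * 1.23 / 1.06
= 2.321

2.321


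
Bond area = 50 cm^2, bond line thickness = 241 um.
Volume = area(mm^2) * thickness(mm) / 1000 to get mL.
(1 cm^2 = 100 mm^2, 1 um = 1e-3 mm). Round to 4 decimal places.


area_mm2 = 50 * 100 = 5000
blt_mm = 241 * 1e-3 = 0.241
vol_mm3 = 5000 * 0.241 = 1205.0
vol_mL = 1205.0 / 1000 = 1.2050 mL

1.2050


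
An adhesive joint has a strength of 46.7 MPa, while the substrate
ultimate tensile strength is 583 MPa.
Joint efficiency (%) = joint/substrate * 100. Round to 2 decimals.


Efficiency = 46.7 / 583 * 100
= 8.01%

8.01


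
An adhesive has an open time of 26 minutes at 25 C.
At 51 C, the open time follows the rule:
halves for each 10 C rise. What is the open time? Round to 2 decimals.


Factor = 2^((51-25)/10) = 6.0629
Open time = 26 / 6.0629 = 4.29 min

4.29


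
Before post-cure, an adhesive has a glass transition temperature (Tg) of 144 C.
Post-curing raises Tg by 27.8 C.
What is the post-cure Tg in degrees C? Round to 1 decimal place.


Tg_post = Tg_base + delta_Tg
= 144 + 27.8
= 171.8 C

171.8


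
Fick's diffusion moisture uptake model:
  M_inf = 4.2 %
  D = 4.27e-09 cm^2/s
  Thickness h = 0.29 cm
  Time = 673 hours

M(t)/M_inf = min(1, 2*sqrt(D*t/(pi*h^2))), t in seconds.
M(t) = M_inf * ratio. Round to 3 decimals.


t_sec = 673 * 3600 = 2422800
ratio = 2*sqrt(4.27e-09*2422800/(pi*0.29^2))
= min(1, 0.395758)
= 0.395758
M(t) = 4.2 * 0.395758 = 1.662 %

1.662


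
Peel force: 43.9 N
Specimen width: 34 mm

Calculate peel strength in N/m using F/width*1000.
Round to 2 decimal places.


Peel strength = 43.9 / 34 * 1000 = 1291.18 N/m

1291.18


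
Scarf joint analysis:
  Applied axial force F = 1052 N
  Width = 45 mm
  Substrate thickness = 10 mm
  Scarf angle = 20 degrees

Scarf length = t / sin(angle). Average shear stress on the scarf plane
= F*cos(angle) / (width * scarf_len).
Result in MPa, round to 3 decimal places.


Scarf length = 10 / sin(20 deg) = 29.2380 mm
cos(20 deg) = 0.939693
Shear = 1052 * 0.939693 / (45 * 29.2380)
= 0.751 MPa

0.751


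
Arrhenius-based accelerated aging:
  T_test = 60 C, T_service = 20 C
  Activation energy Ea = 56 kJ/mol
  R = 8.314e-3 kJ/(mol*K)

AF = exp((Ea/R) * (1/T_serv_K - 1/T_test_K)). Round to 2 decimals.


T_test_K = 333.15, T_serv_K = 293.15
AF = exp((56/8.314e-3) * (1/293.15 - 1/333.15))
= 15.78

15.78


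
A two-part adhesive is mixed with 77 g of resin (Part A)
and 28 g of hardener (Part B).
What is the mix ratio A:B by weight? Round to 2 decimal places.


Mix ratio = mass_A / mass_B
= 77 / 28
= 2.75

2.75


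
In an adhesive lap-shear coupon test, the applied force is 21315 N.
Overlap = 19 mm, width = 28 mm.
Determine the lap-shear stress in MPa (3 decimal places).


stress = F / (overlap * width)
= 21315 / (19 * 28)
= 40.066 MPa

40.066


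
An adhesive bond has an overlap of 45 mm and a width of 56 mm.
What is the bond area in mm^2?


Bond area = overlap * width
= 45 * 56
= 2520 mm^2

2520


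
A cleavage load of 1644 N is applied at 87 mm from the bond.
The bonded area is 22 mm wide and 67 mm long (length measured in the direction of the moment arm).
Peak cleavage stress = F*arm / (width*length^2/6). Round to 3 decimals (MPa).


Moment = 1644 * 87 = 143028 N*mm
Section modulus = 22 * 4489 / 6 = 98758 / 6 mm^3
Stress = 143028 / (98758 / 6) = 858168 / 98758
= 8.690 MPa

8.690


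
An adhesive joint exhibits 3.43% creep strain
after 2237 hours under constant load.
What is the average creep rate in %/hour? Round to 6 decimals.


Creep rate = strain / time
= 3.43 / 2237
= 0.001533 %/h

0.001533


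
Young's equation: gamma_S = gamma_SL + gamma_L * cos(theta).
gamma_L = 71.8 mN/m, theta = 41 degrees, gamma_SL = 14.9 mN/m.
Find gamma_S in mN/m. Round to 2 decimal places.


cos(41 deg) = 0.754710
gamma_S = 14.9 + 71.8 * 0.754710
= 69.09 mN/m

69.09


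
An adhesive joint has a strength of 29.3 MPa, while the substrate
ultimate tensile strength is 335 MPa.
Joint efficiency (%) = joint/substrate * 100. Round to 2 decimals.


Efficiency = 29.3 / 335 * 100
= 8.75%

8.75


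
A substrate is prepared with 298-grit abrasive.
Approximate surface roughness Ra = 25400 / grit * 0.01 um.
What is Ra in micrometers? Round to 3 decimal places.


Ra = 25400 / 298 * 0.01 = 0.852 um

0.852


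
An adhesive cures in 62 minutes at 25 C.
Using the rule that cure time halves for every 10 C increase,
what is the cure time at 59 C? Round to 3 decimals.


Factor = 2^((59 - 25) / 10) = 10.5561
Cure time = 62 / 10.5561
= 5.873 minutes

5.873


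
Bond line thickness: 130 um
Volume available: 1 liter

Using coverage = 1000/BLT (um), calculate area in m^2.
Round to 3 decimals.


1 L = 1e6 mm^3, thickness = 130 um = 0.13 mm
Area = 1e6 / 0.13 mm^2 = (1e6 / 0.13) / 1e6 m^2 = 1000 / 130 m^2
= 7.692 m^2

7.692


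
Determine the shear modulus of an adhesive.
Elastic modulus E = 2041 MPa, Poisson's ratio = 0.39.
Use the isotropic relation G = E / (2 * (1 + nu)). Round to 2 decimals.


G = 2041 / (2*(1+0.39)) = 2041 / 2.78
= 734.17 MPa

734.17


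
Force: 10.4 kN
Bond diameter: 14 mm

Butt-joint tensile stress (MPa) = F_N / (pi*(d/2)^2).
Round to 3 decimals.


F_N = 10.4 * 1000 = 10400.0 N
A = pi*(7.0)^2 = 153.9380 mm^2
stress = 10400.0 / 153.9380 = 67.560 MPa

67.560


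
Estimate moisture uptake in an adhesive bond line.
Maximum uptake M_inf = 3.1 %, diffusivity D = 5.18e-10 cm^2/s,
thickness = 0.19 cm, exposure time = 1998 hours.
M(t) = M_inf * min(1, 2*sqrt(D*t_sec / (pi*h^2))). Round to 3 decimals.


Convert time: 1998 h = 7192800 s
ratio = min(1, 2*sqrt(5.18e-10*7192800/(pi*0.19^2)))
= 0.362506
M(t) = 3.1 * 0.362506 = 1.124%

1.124


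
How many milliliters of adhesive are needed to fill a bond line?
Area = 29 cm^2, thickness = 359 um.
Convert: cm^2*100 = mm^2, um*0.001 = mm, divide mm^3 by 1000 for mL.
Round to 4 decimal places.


= (29 * 100) * (359 * 0.001) / 1000
= 1.0411 mL

1.0411


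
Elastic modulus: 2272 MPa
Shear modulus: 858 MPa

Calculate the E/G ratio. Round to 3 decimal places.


E / G = 2272 / 858 = 2.648

2.648


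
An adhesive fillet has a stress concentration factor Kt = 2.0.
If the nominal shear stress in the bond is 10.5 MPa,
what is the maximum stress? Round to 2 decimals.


Max stress = 10.5 * 2.0 = 21.00 MPa

21.00


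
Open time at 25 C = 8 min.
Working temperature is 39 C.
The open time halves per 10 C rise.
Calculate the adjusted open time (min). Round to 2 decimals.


factor = 2^((39 - 25) / 10) = 2.6390
ot = 8 / 2.6390 = 3.03 min

3.03


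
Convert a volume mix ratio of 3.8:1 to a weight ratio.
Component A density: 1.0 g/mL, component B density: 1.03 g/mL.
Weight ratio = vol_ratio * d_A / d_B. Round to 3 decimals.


= 3.8 * 1.0 / 1.03 = 3.689

3.689


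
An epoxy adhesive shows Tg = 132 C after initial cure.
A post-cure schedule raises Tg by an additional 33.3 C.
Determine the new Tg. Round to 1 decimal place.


New Tg = 132 + 33.3
= 165.3 C

165.3


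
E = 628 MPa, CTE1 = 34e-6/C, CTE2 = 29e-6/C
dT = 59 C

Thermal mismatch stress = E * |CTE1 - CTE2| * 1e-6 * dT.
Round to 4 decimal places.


= 628 * 5e-6 * 59
= 0.1853 MPa

0.1853


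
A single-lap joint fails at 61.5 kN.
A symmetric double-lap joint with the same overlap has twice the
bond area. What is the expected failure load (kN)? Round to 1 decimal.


Double-lap load = 2 * 61.5 = 123.0 kN

123.0


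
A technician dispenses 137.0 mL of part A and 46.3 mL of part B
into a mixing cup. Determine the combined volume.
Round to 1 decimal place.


Combined volume = 137.0 + 46.3
= 183.3 mL

183.3


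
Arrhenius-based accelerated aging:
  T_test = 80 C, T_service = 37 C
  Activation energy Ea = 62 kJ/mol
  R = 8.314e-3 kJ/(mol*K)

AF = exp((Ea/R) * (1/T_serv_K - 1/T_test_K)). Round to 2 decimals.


T_test_K = 353.15, T_serv_K = 310.15
AF = exp((62/8.314e-3) * (1/310.15 - 1/353.15))
= 18.68

18.68


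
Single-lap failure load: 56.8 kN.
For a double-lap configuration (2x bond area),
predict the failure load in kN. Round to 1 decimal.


Failure load = 56.8 * 2 = 113.6 kN

113.6


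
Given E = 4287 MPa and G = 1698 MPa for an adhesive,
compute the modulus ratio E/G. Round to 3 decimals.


E/G ratio = 4287 / 1698 = 2.525

2.525


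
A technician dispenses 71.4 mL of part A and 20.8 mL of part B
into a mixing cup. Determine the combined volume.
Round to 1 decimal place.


Combined volume = 71.4 + 20.8
= 92.2 mL

92.2


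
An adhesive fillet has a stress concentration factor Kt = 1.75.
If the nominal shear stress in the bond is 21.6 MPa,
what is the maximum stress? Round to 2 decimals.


Max stress = 21.6 * 1.75 = 37.80 MPa

37.80


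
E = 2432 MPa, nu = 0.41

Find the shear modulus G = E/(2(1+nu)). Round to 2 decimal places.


G = 2432 / (2 * 1.41)
= 862.41 MPa

862.41


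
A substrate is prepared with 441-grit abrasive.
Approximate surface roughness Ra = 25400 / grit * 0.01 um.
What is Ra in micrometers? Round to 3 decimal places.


Ra = 25400 / 441 * 0.01 = 0.576 um

0.576


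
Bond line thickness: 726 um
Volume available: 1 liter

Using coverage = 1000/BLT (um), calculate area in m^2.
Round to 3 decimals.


1 L = 1e6 mm^3, thickness = 726 um = 0.726 mm
Area = 1e6 / 0.726 mm^2 = (1e6 / 0.726) / 1e6 m^2 = 1000 / 726 m^2
= 1.377 m^2

1.377


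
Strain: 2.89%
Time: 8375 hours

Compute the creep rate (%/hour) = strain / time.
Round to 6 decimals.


Creep rate = 2.89 / 8375
= 0.000345 %/h

0.000345


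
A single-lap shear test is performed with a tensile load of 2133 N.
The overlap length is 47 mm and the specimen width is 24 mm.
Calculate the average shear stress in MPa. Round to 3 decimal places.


Shear stress = F / (overlap * width)
= 2133 / (47 * 24)
= 2133 / 1128
= 1.891 MPa

1.891


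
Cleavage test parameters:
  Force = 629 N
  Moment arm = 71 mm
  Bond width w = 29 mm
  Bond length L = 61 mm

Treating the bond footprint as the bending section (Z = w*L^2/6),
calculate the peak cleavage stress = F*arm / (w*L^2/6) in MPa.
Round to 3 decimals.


M = 629 * 71 = 44659 N*mm
Z = 29 * 61^2 / 6 = 107909 / 6 mm^3
sigma = M / Z = 6 * 44659 / 107909 = 267954 / 107909
= 2.483 MPa

2.483


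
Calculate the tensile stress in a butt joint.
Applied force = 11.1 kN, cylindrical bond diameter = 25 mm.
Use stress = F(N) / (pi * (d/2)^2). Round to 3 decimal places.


A = pi * 12.5^2 = 490.8739 mm^2
sigma = 11100.0 / 490.8739 = 22.613 MPa

22.613


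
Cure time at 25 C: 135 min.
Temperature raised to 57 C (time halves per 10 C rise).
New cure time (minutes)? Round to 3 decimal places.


Acceleration factor = 2^(32/10) = 9.1896
New time = 135 / 9.1896 = 14.691 min

14.691


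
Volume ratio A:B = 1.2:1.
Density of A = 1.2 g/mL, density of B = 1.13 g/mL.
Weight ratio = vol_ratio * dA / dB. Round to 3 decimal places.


Wt ratio = 1.2 * 1.2 / 1.13
= 1.274

1.274


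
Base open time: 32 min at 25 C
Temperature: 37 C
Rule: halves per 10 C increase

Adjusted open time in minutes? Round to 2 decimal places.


Acceleration = 2^((37-25)/10) = 2.2974
Open time = 32 / 2.2974 = 13.93 min

13.93


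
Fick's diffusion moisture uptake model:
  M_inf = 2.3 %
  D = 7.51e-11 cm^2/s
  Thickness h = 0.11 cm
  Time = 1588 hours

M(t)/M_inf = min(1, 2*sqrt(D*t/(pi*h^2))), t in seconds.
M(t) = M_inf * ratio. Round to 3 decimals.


t_sec = 1588 * 3600 = 5716800
ratio = 2*sqrt(7.51e-11*5716800/(pi*0.11^2))
= min(1, 0.212549)
= 0.212549
M(t) = 2.3 * 0.212549 = 0.489 %

0.489


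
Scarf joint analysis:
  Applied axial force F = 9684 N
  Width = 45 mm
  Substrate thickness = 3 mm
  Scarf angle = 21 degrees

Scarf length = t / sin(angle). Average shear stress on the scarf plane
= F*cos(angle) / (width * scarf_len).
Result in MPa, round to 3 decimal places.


Scarf length = 3 / sin(21 deg) = 8.3713 mm
cos(21 deg) = 0.933580
Shear = 9684 * 0.933580 / (45 * 8.3713)
= 23.999 MPa

23.999


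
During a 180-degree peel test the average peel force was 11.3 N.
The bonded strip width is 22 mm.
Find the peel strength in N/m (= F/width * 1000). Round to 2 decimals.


Peel strength = F/width * 1000
= 11.3 / 22 * 1000
= 513.64 N/m

513.64


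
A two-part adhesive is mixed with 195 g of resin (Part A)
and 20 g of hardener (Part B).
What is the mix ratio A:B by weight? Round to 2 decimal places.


Mix ratio = mass_A / mass_B
= 195 / 20
= 9.75

9.75


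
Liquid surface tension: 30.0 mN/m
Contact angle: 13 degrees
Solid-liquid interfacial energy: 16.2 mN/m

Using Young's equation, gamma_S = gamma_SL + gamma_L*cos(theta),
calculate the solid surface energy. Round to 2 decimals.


gamma_S = 16.2 + 30.0 * cos(13)
= 45.43 mN/m

45.43


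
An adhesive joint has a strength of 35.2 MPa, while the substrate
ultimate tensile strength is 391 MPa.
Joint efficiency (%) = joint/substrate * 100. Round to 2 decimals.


Efficiency = 35.2 / 391 * 100
= 9.00%

9.00


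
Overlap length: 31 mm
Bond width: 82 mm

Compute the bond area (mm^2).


Bond area = 31 * 82 = 2542 mm^2

2542


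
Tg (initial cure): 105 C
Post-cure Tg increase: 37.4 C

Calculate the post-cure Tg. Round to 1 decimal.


Post-cure Tg = 105 + 37.4 = 142.4 C

142.4


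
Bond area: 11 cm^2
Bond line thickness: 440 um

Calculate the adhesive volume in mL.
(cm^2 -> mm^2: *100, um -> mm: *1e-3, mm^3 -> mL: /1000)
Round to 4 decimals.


V = 11*100 * 440*1e-3 / 1000
= 0.4840 mL

0.4840


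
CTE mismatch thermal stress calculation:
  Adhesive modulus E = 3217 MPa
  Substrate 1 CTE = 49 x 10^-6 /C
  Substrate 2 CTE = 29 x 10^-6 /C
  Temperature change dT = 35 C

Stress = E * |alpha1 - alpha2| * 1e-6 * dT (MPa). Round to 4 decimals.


delta_alpha = |49 - 29| = 20 x 10^-6/C
Stress = 3217 * 20e-6 * 35
= 2.2519 MPa

2.2519


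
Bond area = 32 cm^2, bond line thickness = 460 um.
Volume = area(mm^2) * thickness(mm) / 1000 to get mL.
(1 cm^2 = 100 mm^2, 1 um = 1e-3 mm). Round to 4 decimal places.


area_mm2 = 32 * 100 = 3200
blt_mm = 460 * 1e-3 = 0.46
vol_mm3 = 3200 * 0.46 = 1472.0
vol_mL = 1472.0 / 1000 = 1.4720 mL

1.4720


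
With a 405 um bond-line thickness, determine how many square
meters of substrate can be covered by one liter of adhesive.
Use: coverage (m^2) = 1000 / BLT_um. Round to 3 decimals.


Coverage = 1000 / 405 = 2.469 m^2

2.469


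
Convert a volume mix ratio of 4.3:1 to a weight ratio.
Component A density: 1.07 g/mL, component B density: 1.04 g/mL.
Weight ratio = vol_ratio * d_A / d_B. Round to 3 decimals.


= 4.3 * 1.07 / 1.04 = 4.424

4.424


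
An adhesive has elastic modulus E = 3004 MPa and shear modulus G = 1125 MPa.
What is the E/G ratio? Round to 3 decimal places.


E/G = 3004 / 1125 = 2.670

2.670


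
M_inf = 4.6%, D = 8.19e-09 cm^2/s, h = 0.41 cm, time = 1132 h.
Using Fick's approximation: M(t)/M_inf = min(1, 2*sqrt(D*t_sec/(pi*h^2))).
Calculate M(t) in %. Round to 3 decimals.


t = 4075200 s
ratio = min(1, 2*sqrt(8.19e-09*4075200/(pi*0.1681)))
= 0.502791
M(t) = 4.6 * 0.502791 = 2.313%

2.313


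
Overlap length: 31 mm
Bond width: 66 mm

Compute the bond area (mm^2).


Bond area = 31 * 66 = 2046 mm^2

2046


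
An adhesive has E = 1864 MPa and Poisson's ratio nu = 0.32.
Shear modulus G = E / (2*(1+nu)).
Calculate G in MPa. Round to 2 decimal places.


G = 1864 / (2*(1+0.32))
= 1864 / 2.64
= 706.06 MPa

706.06


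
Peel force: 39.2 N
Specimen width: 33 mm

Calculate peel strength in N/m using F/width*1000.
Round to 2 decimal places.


Peel strength = 39.2 / 33 * 1000 = 1187.88 N/m

1187.88


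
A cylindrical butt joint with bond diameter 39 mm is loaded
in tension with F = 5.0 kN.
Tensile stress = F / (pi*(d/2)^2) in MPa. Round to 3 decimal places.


Area = pi * (39/2)^2 = 1194.5906 mm^2
Stress = 5.0*1000 / 1194.5906
= 4.186 MPa

4.186


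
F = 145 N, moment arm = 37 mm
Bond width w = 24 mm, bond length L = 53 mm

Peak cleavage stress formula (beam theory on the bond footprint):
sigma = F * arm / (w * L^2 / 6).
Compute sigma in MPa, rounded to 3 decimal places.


sigma = (145 * 37) / (24 * 2809 / 6)
= 5365 * 6 / 67416
= 32190 / 67416
= 0.477 MPa

0.477


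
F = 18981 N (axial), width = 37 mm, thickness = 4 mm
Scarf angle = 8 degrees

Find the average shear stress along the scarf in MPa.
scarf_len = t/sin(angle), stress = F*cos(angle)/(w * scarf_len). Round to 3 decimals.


scarf_len = 4/sin(8 deg) = 28.7412
cos(8 deg) = 0.990268
stress = 18981*0.990268/(37*28.7412) = 17.675 MPa

17.675


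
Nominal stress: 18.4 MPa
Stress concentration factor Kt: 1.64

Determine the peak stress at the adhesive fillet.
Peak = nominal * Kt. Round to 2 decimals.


Peak stress = 18.4 * 1.64
= 30.18 MPa

30.18


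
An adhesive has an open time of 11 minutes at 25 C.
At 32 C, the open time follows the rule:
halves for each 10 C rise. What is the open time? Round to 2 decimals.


Factor = 2^((32-25)/10) = 1.6245
Open time = 11 / 1.6245 = 6.77 min

6.77


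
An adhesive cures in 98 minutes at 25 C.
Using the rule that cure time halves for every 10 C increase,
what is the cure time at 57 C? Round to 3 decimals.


Factor = 2^((57 - 25) / 10) = 9.1896
Cure time = 98 / 9.1896
= 10.664 minutes

10.664


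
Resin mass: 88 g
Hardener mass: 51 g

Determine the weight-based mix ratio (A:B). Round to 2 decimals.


Ratio = 88 / 51 = 1.73

1.73


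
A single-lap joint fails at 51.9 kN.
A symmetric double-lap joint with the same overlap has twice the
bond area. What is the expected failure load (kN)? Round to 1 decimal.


Double-lap load = 2 * 51.9 = 103.8 kN

103.8


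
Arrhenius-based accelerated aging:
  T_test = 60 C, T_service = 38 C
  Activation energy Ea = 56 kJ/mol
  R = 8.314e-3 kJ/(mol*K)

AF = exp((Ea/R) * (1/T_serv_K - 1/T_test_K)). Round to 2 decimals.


T_test_K = 333.15, T_serv_K = 311.15
AF = exp((56/8.314e-3) * (1/311.15 - 1/333.15))
= 4.18

4.18


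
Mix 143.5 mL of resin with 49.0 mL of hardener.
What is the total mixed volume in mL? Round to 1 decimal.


Total = 143.5 + 49.0 = 192.5 mL

192.5


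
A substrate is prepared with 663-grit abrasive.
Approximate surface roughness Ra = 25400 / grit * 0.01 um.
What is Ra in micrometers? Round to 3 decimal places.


Ra = 25400 / 663 * 0.01 = 0.383 um

0.383


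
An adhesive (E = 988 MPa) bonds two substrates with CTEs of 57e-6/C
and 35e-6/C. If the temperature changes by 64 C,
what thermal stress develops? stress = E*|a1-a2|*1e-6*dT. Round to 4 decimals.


Stress = 988 * |57 - 35| * 1e-6 * 64
= 1.3911 MPa

1.3911


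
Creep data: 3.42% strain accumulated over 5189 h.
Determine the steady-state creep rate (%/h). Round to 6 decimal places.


Rate = 3.42 / 5189 = 0.000659 %/h

0.000659


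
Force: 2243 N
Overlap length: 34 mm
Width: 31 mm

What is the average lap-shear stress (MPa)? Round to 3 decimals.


Average shear stress = F / (overlap * width)
= 2243 / (34 * 31)
= 2.128 MPa

2.128


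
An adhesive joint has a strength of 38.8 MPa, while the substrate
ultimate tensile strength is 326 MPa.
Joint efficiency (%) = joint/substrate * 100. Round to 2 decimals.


Efficiency = 38.8 / 326 * 100
= 11.90%

11.90


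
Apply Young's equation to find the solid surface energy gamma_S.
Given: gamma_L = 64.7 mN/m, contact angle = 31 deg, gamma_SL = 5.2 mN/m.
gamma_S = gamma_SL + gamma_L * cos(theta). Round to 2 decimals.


theta_rad = 31 * pi/180 = 0.541052
gamma_S = 5.2 + 64.7 * cos(0.541052)
= 60.66 mN/m

60.66


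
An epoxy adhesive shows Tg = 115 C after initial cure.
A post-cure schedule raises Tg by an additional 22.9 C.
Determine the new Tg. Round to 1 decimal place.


New Tg = 115 + 22.9
= 137.9 C

137.9


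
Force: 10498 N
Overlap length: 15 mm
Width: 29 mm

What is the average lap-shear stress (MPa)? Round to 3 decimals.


Average shear stress = F / (overlap * width)
= 10498 / (15 * 29)
= 24.133 MPa

24.133


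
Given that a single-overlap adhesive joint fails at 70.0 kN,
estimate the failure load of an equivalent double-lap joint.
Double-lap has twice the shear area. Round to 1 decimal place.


Double-lap factor = 2
Expected load = 70.0 * 2 = 140.0 kN

140.0


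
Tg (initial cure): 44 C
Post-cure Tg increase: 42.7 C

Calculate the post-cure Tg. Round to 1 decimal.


Post-cure Tg = 44 + 42.7 = 86.7 C

86.7


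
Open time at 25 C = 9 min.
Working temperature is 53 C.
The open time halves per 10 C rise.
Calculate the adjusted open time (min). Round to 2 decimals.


factor = 2^((53 - 25) / 10) = 6.9644
ot = 9 / 6.9644 = 1.29 min

1.29


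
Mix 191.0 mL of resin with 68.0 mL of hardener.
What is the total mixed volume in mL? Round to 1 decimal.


Total = 191.0 + 68.0 = 259.0 mL

259.0


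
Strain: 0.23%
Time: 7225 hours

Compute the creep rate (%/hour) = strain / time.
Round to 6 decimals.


Creep rate = 0.23 / 7225
= 0.000032 %/h

0.000032


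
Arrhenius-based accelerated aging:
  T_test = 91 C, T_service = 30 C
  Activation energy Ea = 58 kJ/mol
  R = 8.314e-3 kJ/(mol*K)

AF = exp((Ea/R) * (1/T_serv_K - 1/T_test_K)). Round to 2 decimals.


T_test_K = 364.15, T_serv_K = 303.15
AF = exp((58/8.314e-3) * (1/303.15 - 1/364.15))
= 47.22

47.22


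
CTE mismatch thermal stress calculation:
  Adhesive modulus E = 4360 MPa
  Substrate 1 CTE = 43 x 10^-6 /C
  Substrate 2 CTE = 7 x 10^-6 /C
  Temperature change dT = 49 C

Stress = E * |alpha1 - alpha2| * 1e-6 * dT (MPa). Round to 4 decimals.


delta_alpha = |43 - 7| = 36 x 10^-6/C
Stress = 4360 * 36e-6 * 49
= 7.6910 MPa

7.6910


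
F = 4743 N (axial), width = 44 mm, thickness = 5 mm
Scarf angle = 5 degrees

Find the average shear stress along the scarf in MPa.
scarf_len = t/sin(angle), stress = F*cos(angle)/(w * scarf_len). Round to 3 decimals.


scarf_len = 5/sin(5 deg) = 57.3686
cos(5 deg) = 0.996195
stress = 4743*0.996195/(44*57.3686) = 1.872 MPa

1.872


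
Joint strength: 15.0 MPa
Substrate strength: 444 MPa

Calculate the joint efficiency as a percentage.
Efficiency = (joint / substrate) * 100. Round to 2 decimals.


Efficiency = (15.0 / 444) * 100 = 3.38%

3.38


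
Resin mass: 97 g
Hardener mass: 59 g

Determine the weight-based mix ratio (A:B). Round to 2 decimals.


Ratio = 97 / 59 = 1.64

1.64


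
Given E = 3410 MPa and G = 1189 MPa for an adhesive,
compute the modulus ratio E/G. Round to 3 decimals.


E/G ratio = 3410 / 1189 = 2.868

2.868


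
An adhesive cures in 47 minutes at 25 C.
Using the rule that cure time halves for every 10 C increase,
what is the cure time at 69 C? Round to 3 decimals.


Factor = 2^((69 - 25) / 10) = 21.1121
Cure time = 47 / 21.1121
= 2.226 minutes

2.226


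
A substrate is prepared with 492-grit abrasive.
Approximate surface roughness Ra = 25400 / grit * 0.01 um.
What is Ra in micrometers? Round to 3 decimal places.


Ra = 25400 / 492 * 0.01 = 0.516 um

0.516


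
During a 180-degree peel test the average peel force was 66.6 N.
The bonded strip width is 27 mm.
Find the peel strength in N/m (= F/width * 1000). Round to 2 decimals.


Peel strength = F/width * 1000
= 66.6 / 27 * 1000
= 2466.67 N/m

2466.67


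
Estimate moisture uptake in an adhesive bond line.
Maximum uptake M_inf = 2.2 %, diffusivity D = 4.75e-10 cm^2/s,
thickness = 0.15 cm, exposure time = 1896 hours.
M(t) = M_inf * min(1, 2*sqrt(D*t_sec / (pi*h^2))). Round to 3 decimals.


Convert time: 1896 h = 6825600 s
ratio = min(1, 2*sqrt(4.75e-10*6825600/(pi*0.15^2)))
= 0.428332
M(t) = 2.2 * 0.428332 = 0.942%

0.942


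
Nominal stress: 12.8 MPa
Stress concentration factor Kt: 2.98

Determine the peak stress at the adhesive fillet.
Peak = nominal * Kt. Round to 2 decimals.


Peak stress = 12.8 * 2.98
= 38.14 MPa

38.14


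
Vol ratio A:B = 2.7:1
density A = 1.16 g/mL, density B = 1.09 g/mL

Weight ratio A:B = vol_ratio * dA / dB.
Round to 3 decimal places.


Weight ratio = 2.7 * 1.16 / 1.09
= 2.873

2.873


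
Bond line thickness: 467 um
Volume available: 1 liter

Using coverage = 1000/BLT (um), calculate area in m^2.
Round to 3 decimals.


1 L = 1e6 mm^3, thickness = 467 um = 0.467 mm
Area = 1e6 / 0.467 mm^2 = (1e6 / 0.467) / 1e6 m^2 = 1000 / 467 m^2
= 2.141 m^2

2.141


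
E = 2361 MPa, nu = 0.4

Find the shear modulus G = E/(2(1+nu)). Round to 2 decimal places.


G = 2361 / (2 * 1.40)
= 843.21 MPa

843.21


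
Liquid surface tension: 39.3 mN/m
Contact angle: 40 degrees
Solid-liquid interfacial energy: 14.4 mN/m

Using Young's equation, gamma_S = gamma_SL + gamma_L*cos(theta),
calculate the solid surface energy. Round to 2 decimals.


gamma_S = 14.4 + 39.3 * cos(40)
= 44.51 mN/m

44.51


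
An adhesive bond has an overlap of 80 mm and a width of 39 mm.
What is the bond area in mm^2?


Bond area = overlap * width
= 80 * 39
= 3120 mm^2

3120


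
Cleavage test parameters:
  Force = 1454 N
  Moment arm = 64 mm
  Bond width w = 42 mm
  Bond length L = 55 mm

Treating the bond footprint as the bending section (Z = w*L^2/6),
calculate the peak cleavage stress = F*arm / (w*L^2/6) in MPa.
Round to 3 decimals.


M = 1454 * 64 = 93056 N*mm
Z = 42 * 55^2 / 6 = 127050 / 6 mm^3
sigma = M / Z = 6 * 93056 / 127050 = 558336 / 127050
= 4.395 MPa

4.395


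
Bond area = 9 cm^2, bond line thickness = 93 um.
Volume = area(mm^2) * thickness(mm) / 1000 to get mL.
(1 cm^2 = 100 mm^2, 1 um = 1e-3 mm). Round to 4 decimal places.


area_mm2 = 9 * 100 = 900
blt_mm = 93 * 1e-3 = 0.093
vol_mm3 = 900 * 0.093 = 83.7
vol_mL = 83.7 / 1000 = 0.0837 mL

0.0837


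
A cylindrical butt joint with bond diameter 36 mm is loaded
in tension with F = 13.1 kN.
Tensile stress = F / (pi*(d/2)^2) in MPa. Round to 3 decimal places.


Area = pi * (36/2)^2 = 1017.8760 mm^2
Stress = 13.1*1000 / 1017.8760
= 12.870 MPa

12.870


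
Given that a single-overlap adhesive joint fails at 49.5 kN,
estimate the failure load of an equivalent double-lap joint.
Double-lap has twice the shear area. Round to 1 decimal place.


Double-lap factor = 2
Expected load = 49.5 * 2 = 99.0 kN

99.0


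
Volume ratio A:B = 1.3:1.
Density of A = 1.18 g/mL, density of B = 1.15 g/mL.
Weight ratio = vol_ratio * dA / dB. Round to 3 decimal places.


Wt ratio = 1.3 * 1.18 / 1.15
= 1.334

1.334


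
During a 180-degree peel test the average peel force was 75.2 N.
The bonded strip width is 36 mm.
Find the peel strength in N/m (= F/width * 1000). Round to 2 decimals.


Peel strength = F/width * 1000
= 75.2 / 36 * 1000
= 2088.89 N/m

2088.89


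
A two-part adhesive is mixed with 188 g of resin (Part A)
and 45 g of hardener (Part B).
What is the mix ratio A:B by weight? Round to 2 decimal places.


Mix ratio = mass_A / mass_B
= 188 / 45
= 4.18

4.18


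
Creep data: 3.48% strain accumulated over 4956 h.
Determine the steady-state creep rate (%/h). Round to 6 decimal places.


Rate = 3.48 / 4956 = 0.000702 %/h

0.000702


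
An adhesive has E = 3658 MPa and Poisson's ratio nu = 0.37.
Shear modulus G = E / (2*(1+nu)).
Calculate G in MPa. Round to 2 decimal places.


G = 3658 / (2*(1+0.37))
= 3658 / 2.74
= 1335.04 MPa

1335.04


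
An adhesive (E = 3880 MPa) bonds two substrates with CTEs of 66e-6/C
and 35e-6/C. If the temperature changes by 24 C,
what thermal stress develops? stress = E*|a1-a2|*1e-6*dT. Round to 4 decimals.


Stress = 3880 * |66 - 35| * 1e-6 * 24
= 2.8867 MPa

2.8867


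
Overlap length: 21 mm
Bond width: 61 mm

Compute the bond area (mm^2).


Bond area = 21 * 61 = 1281 mm^2

1281


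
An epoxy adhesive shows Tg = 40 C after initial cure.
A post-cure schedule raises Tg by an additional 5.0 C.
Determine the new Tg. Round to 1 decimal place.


New Tg = 40 + 5.0
= 45.0 C

45.0


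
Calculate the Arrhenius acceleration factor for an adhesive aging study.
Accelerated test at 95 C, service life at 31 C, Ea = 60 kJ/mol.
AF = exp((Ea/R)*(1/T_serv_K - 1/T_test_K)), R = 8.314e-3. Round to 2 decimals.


T_test = 368.15 K, T_serv = 304.15 K
Ea/R = 60 / 0.008314 = 7216.74
AF = exp(7216.74 * (1/304.15 - 1/368.15))
= 61.86

61.86


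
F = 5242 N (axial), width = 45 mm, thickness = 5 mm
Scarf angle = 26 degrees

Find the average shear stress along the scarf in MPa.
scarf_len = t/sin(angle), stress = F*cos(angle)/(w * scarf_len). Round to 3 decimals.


scarf_len = 5/sin(26 deg) = 11.4059
cos(26 deg) = 0.898794
stress = 5242*0.898794/(45*11.4059) = 9.179 MPa

9.179


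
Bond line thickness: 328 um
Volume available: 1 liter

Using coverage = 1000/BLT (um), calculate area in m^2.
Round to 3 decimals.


1 L = 1e6 mm^3, thickness = 328 um = 0.328 mm
Area = 1e6 / 0.328 mm^2 = (1e6 / 0.328) / 1e6 m^2 = 1000 / 328 m^2
= 3.049 m^2

3.049


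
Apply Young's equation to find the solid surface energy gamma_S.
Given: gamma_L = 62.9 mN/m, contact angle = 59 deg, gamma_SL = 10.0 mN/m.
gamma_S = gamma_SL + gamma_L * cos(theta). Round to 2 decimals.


theta_rad = 59 * pi/180 = 1.029744
gamma_S = 10.0 + 62.9 * cos(1.029744)
= 42.40 mN/m

42.40


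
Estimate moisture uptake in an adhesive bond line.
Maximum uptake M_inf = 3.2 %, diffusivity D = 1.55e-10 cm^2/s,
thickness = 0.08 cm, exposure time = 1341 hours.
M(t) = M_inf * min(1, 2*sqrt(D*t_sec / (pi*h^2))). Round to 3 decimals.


Convert time: 1341 h = 4827600 s
ratio = min(1, 2*sqrt(1.55e-10*4827600/(pi*0.08^2)))
= 0.385831
M(t) = 3.2 * 0.385831 = 1.235%

1.235


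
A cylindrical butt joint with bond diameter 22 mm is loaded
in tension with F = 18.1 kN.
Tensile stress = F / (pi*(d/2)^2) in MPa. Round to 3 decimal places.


Area = pi * (22/2)^2 = 380.1327 mm^2
Stress = 18.1*1000 / 380.1327
= 47.615 MPa

47.615


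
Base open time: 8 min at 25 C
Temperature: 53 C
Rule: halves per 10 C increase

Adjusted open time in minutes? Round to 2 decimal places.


Acceleration = 2^((53-25)/10) = 6.9644
Open time = 8 / 6.9644 = 1.15 min

1.15


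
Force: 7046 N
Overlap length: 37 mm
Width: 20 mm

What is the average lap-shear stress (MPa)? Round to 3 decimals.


Average shear stress = F / (overlap * width)
= 7046 / (37 * 20)
= 9.522 MPa

9.522


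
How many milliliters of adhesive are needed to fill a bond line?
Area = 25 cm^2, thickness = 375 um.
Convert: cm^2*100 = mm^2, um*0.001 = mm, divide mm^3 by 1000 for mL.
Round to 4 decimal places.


= (25 * 100) * (375 * 0.001) / 1000
= 0.9375 mL

0.9375


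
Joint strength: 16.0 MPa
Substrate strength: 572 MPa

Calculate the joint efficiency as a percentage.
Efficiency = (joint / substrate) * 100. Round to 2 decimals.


Efficiency = (16.0 / 572) * 100 = 2.80%

2.80


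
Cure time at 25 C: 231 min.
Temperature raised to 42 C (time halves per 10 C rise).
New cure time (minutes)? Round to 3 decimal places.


Acceleration factor = 2^(17/10) = 3.2490
New time = 231 / 3.2490 = 71.099 min

71.099


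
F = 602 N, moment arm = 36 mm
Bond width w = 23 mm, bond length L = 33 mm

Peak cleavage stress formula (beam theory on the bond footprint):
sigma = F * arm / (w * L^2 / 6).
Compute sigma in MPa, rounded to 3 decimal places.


sigma = (602 * 36) / (23 * 1089 / 6)
= 21672 * 6 / 25047
= 130032 / 25047
= 5.192 MPa

5.192


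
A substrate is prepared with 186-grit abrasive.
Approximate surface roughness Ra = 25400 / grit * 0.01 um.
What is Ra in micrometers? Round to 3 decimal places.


Ra = 25400 / 186 * 0.01 = 1.366 um

1.366


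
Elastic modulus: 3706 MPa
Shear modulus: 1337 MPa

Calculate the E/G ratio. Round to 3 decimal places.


E / G = 3706 / 1337 = 2.772

2.772


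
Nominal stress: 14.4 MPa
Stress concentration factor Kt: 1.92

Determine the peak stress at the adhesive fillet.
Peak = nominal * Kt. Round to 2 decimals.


Peak stress = 14.4 * 1.92
= 27.65 MPa

27.65


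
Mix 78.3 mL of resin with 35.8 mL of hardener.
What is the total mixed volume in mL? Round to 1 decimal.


Total = 78.3 + 35.8 = 114.1 mL

114.1


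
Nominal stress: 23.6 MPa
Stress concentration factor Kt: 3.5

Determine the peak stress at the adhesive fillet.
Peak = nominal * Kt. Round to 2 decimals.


Peak stress = 23.6 * 3.5
= 82.60 MPa

82.60


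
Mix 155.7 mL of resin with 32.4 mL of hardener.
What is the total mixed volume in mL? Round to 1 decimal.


Total = 155.7 + 32.4 = 188.1 mL

188.1


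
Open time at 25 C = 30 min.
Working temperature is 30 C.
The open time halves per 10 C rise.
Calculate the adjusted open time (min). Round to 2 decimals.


factor = 2^((30 - 25) / 10) = 1.4142
ot = 30 / 1.4142 = 21.21 min

21.21


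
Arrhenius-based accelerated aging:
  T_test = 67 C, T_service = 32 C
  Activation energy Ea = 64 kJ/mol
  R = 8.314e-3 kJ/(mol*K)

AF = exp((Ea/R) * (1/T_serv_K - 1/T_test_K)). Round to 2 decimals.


T_test_K = 340.15, T_serv_K = 305.15
AF = exp((64/8.314e-3) * (1/305.15 - 1/340.15))
= 13.41

13.41


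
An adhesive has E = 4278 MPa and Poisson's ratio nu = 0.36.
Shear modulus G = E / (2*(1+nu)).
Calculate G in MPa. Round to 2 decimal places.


G = 4278 / (2*(1+0.36))
= 4278 / 2.72
= 1572.79 MPa

1572.79
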